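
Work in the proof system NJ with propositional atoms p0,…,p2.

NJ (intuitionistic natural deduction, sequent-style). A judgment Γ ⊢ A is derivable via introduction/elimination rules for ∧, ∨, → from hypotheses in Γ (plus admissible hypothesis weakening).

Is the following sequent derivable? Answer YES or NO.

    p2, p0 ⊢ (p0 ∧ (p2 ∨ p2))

Derivation trace:
[∧I] p2, p0 ⊢ (p0 ∧ (p2 ∨ p2))
  [Ax] p0 ⊢ p0
  [∨I₂] p2 ⊢ (p2 ∨ p2)
    [Ax] p2 ⊢ p2

Result: YES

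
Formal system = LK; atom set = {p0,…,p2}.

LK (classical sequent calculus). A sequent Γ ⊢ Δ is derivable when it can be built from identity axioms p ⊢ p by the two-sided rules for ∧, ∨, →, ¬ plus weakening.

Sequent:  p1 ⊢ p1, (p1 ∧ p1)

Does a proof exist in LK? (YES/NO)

Derivation (root first):
[∧R] p1 ⊢ p1, (p1 ∧ p1)
  [WR] p1 ⊢ p1, p1
    [Ax] p1 ⊢ p1
  [Ax] p1 ⊢ p1

Result: YES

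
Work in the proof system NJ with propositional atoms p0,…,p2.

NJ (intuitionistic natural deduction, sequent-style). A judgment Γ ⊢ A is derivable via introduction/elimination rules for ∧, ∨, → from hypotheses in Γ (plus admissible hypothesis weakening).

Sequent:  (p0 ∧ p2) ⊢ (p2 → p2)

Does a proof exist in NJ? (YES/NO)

Proof tree:
[Wk] (p0 ∧ p2) ⊢ (p2 → p2)
  [→I]  ⊢ (p2 → p2)
    [Ax] p2 ⊢ p2

Result: YES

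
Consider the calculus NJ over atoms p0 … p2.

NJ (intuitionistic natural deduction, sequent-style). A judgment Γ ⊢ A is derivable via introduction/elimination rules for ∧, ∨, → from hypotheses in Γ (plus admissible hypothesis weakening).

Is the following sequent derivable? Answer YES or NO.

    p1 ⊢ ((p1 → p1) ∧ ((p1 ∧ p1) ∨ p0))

Proof tree:
[∧I] p1 ⊢ ((p1 → p1) ∧ ((p1 ∧ p1) ∨ p0))
  [→I]  ⊢ (p1 → p1)
    [Ax] p1 ⊢ p1
  [∨I₁] p1 ⊢ ((p1 ∧ p1) ∨ p0)
    [∧I] p1 ⊢ (p1 ∧ p1)
      [Ax] p1 ⊢ p1
      [Ax] p1 ⊢ p1

Result: YES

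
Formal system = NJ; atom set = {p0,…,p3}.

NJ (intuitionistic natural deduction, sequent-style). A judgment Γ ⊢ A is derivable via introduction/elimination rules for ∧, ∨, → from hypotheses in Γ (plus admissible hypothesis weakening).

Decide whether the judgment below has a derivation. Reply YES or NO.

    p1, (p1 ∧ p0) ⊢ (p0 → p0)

Proof tree:
[Wk] p1, (p1 ∧ p0) ⊢ (p0 → p0)
  [Wk] p1 ⊢ (p0 → p0)
    [→I]  ⊢ (p0 → p0)
      [Ax] p0 ⊢ p0

Result: YES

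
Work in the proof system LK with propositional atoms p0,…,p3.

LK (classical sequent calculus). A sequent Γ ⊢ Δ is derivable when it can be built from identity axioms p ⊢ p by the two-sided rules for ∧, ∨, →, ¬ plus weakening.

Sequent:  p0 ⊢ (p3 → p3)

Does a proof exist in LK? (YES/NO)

Derivation (root first):
[WL] p0 ⊢ (p3 → p3)
  [→R]  ⊢ (p3 → p3)
    [Ax] p3 ⊢ p3

Result: YES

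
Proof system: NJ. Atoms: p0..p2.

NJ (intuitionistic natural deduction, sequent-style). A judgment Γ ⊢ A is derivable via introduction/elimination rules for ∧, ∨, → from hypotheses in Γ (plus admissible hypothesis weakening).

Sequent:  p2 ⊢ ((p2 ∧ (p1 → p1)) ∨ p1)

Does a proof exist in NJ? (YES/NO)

Derivation (root first):
[∨I₁] p2 ⊢ ((p2 ∧ (p1 → p1)) ∨ p1)
  [∧I] p2 ⊢ (p2 ∧ (p1 → p1))
    [Ax] p2 ⊢ p2
    [→I]  ⊢ (p1 → p1)
      [Ax] p1 ⊢ p1

Result: YES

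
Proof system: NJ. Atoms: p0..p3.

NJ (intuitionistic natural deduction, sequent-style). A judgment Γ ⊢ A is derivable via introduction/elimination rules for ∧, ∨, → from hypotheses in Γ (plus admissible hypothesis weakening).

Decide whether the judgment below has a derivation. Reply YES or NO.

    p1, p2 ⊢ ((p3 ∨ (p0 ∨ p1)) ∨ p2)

Derivation trace:
[∨I₁] p1, p2 ⊢ ((p3 ∨ (p0 ∨ p1)) ∨ p2)
  [Wk] p1, p2 ⊢ (p3 ∨ (p0 ∨ p1))
    [∨I₂] p1 ⊢ (p3 ∨ (p0 ∨ p1))
      [∨I₂] p1 ⊢ (p0 ∨ p1)
        [Ax] p1 ⊢ p1

Result: YES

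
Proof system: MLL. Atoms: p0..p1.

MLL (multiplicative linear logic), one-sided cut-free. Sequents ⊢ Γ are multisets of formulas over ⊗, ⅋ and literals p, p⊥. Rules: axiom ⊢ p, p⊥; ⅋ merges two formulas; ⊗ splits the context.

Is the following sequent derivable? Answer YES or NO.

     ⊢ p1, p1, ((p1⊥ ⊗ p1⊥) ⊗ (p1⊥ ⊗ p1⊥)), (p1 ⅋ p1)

Proof tree:
[⅋]  ⊢ p1, p1, ((p1⊥ ⊗ p1⊥) ⊗ (p1⊥ ⊗ p1⊥)), (p1 ⅋ p1)
  [⊗]  ⊢ p1, p1, p1, p1, ((p1⊥ ⊗ p1⊥) ⊗ (p1⊥ ⊗ p1⊥))
    [⊗]  ⊢ p1, p1, (p1⊥ ⊗ p1⊥)
      [Ax]  ⊢ p1, p1⊥
      [Ax]  ⊢ p1, p1⊥
    [⊗]  ⊢ p1, p1, (p1⊥ ⊗ p1⊥)
      [Ax]  ⊢ p1, p1⊥
      [Ax]  ⊢ p1, p1⊥

Result: YES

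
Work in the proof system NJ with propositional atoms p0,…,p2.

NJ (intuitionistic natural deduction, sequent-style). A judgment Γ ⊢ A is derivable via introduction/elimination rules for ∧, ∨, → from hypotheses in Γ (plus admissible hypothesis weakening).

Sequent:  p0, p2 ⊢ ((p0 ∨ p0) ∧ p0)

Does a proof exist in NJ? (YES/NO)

Derivation trace:
[Wk] p0, p2 ⊢ ((p0 ∨ p0) ∧ p0)
  [∧I] p0 ⊢ ((p0 ∨ p0) ∧ p0)
    [∨I₂] p0 ⊢ (p0 ∨ p0)
      [Ax] p0 ⊢ p0
    [Ax] p0 ⊢ p0

Result: YES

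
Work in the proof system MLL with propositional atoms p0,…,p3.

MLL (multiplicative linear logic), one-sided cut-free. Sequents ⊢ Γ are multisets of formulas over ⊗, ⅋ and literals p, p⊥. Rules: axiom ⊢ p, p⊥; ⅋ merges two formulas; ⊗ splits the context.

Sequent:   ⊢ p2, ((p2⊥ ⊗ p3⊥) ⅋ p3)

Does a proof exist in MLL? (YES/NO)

Derivation (root first):
[⅋]  ⊢ p2, ((p2⊥ ⊗ p3⊥) ⅋ p3)
  [⊗]  ⊢ p2, p3, (p2⊥ ⊗ p3⊥)
    [Ax]  ⊢ p2, p2⊥
    [Ax]  ⊢ p3, p3⊥

Result: YES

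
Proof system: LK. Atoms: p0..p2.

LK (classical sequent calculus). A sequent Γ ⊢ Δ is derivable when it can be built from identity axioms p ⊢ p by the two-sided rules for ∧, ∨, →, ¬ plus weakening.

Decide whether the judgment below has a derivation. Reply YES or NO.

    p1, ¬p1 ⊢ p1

Derivation (root first):
[WR] p1, ¬p1 ⊢ p1
  [¬L] p1, ¬p1 ⊢ 
    [Ax] p1 ⊢ p1

Result: YES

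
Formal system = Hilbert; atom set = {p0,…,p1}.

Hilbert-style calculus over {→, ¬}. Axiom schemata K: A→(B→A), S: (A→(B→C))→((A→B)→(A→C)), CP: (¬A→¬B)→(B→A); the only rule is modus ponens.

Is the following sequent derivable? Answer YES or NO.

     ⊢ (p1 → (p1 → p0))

Truth-table refutation:
  v=00: Γ:[] Δ:[(p1 → (p1 → p0))=T] refutes=False
  v=01: Γ:[] Δ:[(p1 → (p1 → p0))=F] refutes=True  ← countermodel

Result: NO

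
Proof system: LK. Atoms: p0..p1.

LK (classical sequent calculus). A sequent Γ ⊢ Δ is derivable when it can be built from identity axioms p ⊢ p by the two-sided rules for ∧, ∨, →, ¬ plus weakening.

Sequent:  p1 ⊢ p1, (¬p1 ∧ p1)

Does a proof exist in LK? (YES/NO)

Proof tree:
[∧R] p1 ⊢ p1, (¬p1 ∧ p1)
  [¬R]  ⊢ p1, ¬p1
    [Ax] p1 ⊢ p1
  [Ax] p1 ⊢ p1

Result: YES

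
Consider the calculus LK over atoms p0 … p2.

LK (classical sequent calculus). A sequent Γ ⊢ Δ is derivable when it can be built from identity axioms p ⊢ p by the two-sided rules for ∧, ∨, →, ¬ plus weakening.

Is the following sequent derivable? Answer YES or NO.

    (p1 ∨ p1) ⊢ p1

Derivation (root first):
[∨L] (p1 ∨ p1) ⊢ p1
  [WR] p1 ⊢ p1, p1
    [Ax] p1 ⊢ p1
  [Ax] p1 ⊢ p1

Result: YES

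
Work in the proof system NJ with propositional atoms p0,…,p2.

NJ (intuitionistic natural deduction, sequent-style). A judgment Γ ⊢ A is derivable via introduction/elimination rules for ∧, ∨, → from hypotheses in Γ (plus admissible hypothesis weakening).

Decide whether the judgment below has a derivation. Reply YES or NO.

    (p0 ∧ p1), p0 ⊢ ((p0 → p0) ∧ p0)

Proof tree:
[∧I] (p0 ∧ p1), p0 ⊢ ((p0 → p0) ∧ p0)
  [→I]  ⊢ (p0 → p0)
    [Ax] p0 ⊢ p0
  [Wk] p0, (p0 ∧ p1) ⊢ p0
    [Ax] p0 ⊢ p0

Result: YES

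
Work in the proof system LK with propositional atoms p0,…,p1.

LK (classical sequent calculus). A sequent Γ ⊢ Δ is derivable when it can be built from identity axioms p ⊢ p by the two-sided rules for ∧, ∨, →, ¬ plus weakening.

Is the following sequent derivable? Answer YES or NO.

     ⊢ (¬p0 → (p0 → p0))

Derivation (root first):
[→R]  ⊢ (¬p0 → (p0 → p0))
  [¬L] ¬p0 ⊢ (p0 → p0)
    [→R]  ⊢ p0, (p0 → p0)
      [WR] p0 ⊢ p0, p0
        [Ax] p0 ⊢ p0

Result: YES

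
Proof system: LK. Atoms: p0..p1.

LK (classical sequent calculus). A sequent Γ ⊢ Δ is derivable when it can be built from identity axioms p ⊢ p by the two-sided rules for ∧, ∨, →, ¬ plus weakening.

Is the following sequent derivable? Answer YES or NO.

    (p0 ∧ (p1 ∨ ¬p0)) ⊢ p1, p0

Proof tree:
[∧L] (p0 ∧ (p1 ∨ ¬p0)) ⊢ p1, p0
  [∨L] p0, (p1 ∨ ¬p0) ⊢ p1, p0
    [WR] p1 ⊢ p1, p0
      [Ax] p1 ⊢ p1
    [¬L] p0, ¬p0 ⊢ 
      [Ax] p0 ⊢ p0

Result: YES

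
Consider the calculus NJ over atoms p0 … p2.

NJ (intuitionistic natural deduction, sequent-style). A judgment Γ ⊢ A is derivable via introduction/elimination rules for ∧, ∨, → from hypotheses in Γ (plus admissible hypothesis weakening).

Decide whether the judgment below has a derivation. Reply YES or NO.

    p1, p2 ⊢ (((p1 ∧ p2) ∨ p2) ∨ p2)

Derivation (root first):
[∨I₁] p1, p2 ⊢ (((p1 ∧ p2) ∨ p2) ∨ p2)
  [∨I₁] p1, p2 ⊢ ((p1 ∧ p2) ∨ p2)
    [∧I] p1, p2 ⊢ (p1 ∧ p2)
      [Ax] p1 ⊢ p1
      [Ax] p2 ⊢ p2

Result: YES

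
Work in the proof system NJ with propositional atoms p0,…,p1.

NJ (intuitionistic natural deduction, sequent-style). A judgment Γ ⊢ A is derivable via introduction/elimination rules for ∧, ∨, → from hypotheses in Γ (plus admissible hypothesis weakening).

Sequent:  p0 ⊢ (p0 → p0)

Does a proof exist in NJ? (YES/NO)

Derivation trace:
[→I] p0 ⊢ (p0 → p0)
  [Wk] p0, p0 ⊢ p0
    [Ax] p0 ⊢ p0

Result: YES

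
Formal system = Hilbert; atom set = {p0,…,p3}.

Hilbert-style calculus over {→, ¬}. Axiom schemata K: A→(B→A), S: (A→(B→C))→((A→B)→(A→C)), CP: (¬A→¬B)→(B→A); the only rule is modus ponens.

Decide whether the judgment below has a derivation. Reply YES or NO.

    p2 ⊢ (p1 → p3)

Enumerate valuations to refute Γ ⊢ Δ:
  v=0000: Γ:[p2=F] Δ:[(p1 → p3)=T] refutes=False
  v=0001: Γ:[p2=F] Δ:[(p1 → p3)=T] refutes=False
  v=0010: Γ:[p2=T] Δ:[(p1 → p3)=T] refutes=False
  v=0011: Γ:[p2=T] Δ:[(p1 → p3)=T] refutes=False
  v=0100: Γ:[p2=F] Δ:[(p1 → p3)=F] refutes=False
  v=0101: Γ:[p2=F] Δ:[(p1 → p3)=T] refutes=False
  v=0110: Γ:[p2=T] Δ:[(p1 → p3)=F] refutes=True  ← countermodel

Result: NO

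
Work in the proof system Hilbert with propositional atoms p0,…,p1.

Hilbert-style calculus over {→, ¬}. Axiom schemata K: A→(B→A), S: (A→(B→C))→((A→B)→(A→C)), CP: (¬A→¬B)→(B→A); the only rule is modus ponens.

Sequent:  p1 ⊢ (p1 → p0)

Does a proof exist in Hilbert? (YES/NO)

Search for a countermodel by truth-table:
  v=00: Γ:[p1=F] Δ:[(p1 → p0)=T] refutes=False
  v=01: Γ:[p1=T] Δ:[(p1 → p0)=F] refutes=True  ← countermodel

Result: NO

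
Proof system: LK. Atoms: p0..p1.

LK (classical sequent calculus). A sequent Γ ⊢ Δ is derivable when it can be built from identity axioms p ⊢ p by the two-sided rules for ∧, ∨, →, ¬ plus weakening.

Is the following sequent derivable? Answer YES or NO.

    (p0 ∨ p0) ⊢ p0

Derivation (root first):
[∨L] (p0 ∨ p0) ⊢ p0
  [WR] p0 ⊢ p0, p0
    [Ax] p0 ⊢ p0
  [WR] p0 ⊢ p0, p0
    [Ax] p0 ⊢ p0

Result: YES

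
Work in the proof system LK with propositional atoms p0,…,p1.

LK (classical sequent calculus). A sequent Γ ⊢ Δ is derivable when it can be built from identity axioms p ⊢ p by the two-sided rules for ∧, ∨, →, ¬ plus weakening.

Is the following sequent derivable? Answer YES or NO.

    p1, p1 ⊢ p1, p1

Derivation (root first):
[WL] p1, p1 ⊢ p1, p1
  [WR] p1 ⊢ p1, p1
    [Ax] p1 ⊢ p1

Result: YES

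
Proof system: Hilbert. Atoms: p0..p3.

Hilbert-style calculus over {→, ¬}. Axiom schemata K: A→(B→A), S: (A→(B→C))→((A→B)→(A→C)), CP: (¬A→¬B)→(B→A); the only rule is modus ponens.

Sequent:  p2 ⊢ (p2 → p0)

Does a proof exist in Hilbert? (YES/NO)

Search for a countermodel by truth-table:
  v=0000: Γ:[p2=F] Δ:[(p2 → p0)=T] refutes=False
  v=0001: Γ:[p2=F] Δ:[(p2 → p0)=T] refutes=False
  v=0010: Γ:[p2=T] Δ:[(p2 → p0)=F] refutes=True  ← countermodel

Result: NO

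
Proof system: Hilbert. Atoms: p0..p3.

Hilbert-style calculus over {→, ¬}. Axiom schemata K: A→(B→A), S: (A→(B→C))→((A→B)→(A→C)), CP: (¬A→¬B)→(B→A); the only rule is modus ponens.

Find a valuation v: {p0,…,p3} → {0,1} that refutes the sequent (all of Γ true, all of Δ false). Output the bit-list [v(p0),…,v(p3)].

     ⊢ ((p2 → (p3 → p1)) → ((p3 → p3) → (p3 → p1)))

Enumerate valuations to refute Γ ⊢ Δ:
  v=0000: Γ:[] Δ:[((p2 → (p3 → p1)) → ((p3 → p3) → (p3 → p1)))=T] refutes=False
  v=0001: Γ:[] Δ:[((p2 → (p3 → p1)) → ((p3 → p3) → (p3 → p1)))=F] refutes=True  ← countermodel

Result: [0, 0, 0, 1]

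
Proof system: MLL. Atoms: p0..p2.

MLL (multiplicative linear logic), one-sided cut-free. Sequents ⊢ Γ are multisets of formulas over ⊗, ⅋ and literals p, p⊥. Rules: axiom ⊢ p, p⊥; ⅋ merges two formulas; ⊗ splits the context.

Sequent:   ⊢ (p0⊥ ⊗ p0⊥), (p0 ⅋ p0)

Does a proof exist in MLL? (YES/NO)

Derivation (root first):
[⅋]  ⊢ (p0⊥ ⊗ p0⊥), (p0 ⅋ p0)
  [⊗]  ⊢ p0, p0, (p0⊥ ⊗ p0⊥)
    [Ax]  ⊢ p0, p0⊥
    [Ax]  ⊢ p0, p0⊥

Result: YES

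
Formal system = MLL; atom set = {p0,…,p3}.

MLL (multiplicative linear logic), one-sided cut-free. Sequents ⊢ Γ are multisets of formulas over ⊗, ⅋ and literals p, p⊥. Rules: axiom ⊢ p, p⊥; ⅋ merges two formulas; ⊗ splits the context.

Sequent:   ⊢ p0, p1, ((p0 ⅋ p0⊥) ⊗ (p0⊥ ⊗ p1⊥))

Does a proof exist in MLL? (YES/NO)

Derivation trace:
[⊗]  ⊢ p0, p1, ((p0 ⅋ p0⊥) ⊗ (p0⊥ ⊗ p1⊥))
  [⅋]  ⊢ (p0 ⅋ p0⊥)
    [Ax]  ⊢ p0, p0⊥
  [⊗]  ⊢ p0, p1, (p0⊥ ⊗ p1⊥)
    [Ax]  ⊢ p0, p0⊥
    [Ax]  ⊢ p1, p1⊥

Result: YES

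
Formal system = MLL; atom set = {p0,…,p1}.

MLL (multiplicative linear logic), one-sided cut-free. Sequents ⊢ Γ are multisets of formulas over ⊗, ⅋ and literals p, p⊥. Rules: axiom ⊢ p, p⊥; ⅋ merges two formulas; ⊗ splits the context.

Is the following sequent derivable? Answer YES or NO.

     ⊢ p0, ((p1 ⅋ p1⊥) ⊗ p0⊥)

Derivation (root first):
[⊗]  ⊢ p0, ((p1 ⅋ p1⊥) ⊗ p0⊥)
  [⅋]  ⊢ (p1 ⅋ p1⊥)
    [Ax]  ⊢ p1, p1⊥
  [Ax]  ⊢ p0, p0⊥

Result: YES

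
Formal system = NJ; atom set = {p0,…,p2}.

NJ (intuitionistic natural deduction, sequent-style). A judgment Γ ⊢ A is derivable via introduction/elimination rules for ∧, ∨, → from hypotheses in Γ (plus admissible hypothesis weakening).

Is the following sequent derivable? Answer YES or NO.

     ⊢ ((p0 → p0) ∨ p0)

Proof tree:
[∨I₁]  ⊢ ((p0 → p0) ∨ p0)
  [→I]  ⊢ (p0 → p0)
    [Ax] p0 ⊢ p0

Result: YES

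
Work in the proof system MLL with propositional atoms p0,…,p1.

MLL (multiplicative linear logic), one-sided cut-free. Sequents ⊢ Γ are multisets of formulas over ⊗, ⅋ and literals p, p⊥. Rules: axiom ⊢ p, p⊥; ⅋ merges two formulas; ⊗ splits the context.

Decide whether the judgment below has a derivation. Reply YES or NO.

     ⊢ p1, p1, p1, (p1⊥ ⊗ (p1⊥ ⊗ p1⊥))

Proof tree:
[⊗]  ⊢ p1, p1, p1, (p1⊥ ⊗ (p1⊥ ⊗ p1⊥))
  [Ax]  ⊢ p1, p1⊥
  [⊗]  ⊢ p1, p1, (p1⊥ ⊗ p1⊥)
    [Ax]  ⊢ p1, p1⊥
    [Ax]  ⊢ p1, p1⊥

Result: YES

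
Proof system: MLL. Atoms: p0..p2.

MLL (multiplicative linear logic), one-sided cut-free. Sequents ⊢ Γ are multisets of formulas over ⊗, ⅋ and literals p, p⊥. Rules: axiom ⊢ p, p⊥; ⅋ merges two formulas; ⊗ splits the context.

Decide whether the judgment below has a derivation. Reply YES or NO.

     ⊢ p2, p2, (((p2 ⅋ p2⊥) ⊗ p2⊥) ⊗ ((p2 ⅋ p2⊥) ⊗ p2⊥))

Derivation (root first):
[⊗]  ⊢ p2, p2, (((p2 ⅋ p2⊥) ⊗ p2⊥) ⊗ ((p2 ⅋ p2⊥) ⊗ p2⊥))
  [⊗]  ⊢ p2, ((p2 ⅋ p2⊥) ⊗ p2⊥)
    [⅋]  ⊢ (p2 ⅋ p2⊥)
      [Ax]  ⊢ p2, p2⊥
    [Ax]  ⊢ p2, p2⊥
  [⊗]  ⊢ p2, ((p2 ⅋ p2⊥) ⊗ p2⊥)
    [⅋]  ⊢ (p2 ⅋ p2⊥)
      [Ax]  ⊢ p2, p2⊥
    [Ax]  ⊢ p2, p2⊥

Result: YES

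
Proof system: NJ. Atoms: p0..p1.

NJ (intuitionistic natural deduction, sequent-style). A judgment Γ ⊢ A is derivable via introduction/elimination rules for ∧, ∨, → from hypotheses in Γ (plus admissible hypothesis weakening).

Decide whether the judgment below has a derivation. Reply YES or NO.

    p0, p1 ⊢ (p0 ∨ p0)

Derivation (root first):
[Wk] p0, p1 ⊢ (p0 ∨ p0)
  [∨I₁] p0 ⊢ (p0 ∨ p0)
    [Ax] p0 ⊢ p0

Result: YES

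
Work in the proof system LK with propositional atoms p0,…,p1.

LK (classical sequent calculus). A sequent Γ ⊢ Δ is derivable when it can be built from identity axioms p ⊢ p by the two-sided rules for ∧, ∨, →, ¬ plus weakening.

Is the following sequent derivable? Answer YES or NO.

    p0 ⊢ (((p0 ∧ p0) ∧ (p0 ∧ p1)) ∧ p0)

Enumerate valuations to refute Γ ⊢ Δ:
  v=00: Γ:[p0=F] Δ:[(((p0 ∧ p0) ∧ (p0 ∧ p1)) ∧ p0)=F] refutes=False
  v=01: Γ:[p0=F] Δ:[(((p0 ∧ p0) ∧ (p0 ∧ p1)) ∧ p0)=F] refutes=False
  v=10: Γ:[p0=T] Δ:[(((p0 ∧ p0) ∧ (p0 ∧ p1)) ∧ p0)=F] refutes=True  ← countermodel

Result: NO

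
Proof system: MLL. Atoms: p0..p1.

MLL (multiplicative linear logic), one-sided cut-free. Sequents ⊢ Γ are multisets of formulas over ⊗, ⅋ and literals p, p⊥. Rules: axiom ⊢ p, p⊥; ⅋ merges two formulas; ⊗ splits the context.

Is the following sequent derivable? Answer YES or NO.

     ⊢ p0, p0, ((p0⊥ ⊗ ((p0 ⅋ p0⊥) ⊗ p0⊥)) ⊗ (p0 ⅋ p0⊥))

Proof tree:
[⊗]  ⊢ p0, p0, ((p0⊥ ⊗ ((p0 ⅋ p0⊥) ⊗ p0⊥)) ⊗ (p0 ⅋ p0⊥))
  [⊗]  ⊢ p0, p0, (p0⊥ ⊗ ((p0 ⅋ p0⊥) ⊗ p0⊥))
    [Ax]  ⊢ p0, p0⊥
    [⊗]  ⊢ p0, ((p0 ⅋ p0⊥) ⊗ p0⊥)
      [⅋]  ⊢ (p0 ⅋ p0⊥)
        [Ax]  ⊢ p0, p0⊥
      [Ax]  ⊢ p0, p0⊥
  [⅋]  ⊢ (p0 ⅋ p0⊥)
    [Ax]  ⊢ p0, p0⊥

Result: YES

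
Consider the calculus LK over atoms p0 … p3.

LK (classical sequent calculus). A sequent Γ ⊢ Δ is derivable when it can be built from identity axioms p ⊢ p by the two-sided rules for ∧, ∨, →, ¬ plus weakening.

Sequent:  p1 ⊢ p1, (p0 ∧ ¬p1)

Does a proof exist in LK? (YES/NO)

Derivation trace:
[∧R] p1 ⊢ p1, (p0 ∧ ¬p1)
  [WR] p1 ⊢ p1, p0
    [Ax] p1 ⊢ p1
  [¬R]  ⊢ p1, ¬p1
    [Ax] p1 ⊢ p1

Result: YES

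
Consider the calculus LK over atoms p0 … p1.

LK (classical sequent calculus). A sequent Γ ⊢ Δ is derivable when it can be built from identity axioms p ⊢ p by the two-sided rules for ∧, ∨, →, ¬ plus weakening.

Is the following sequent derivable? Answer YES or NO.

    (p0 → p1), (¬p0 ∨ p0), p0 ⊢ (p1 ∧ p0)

Derivation (root first):
[∧R] (p0 → p1), (¬p0 ∨ p0), p0 ⊢ (p1 ∧ p0)
  [→L] (¬p0 ∨ p0), p0, (p0 → p1) ⊢ p1
    [∨L] p0, (¬p0 ∨ p0) ⊢ p0
      [¬L] p0, ¬p0 ⊢ 
        [Ax] p0 ⊢ p0
      [Ax] p0 ⊢ p0
    [Ax] p1 ⊢ p1
  [Ax] p0 ⊢ p0

Result: YES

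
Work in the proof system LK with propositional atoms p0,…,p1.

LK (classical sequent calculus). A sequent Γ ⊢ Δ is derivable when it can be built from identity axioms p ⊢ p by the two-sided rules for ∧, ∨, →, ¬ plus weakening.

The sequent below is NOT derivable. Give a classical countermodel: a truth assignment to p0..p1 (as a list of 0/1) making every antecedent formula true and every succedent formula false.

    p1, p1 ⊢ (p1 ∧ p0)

Truth-table refutation:
  v=00: Γ:[p1=F, p1=F] Δ:[(p1 ∧ p0)=F] refutes=False
  v=01: Γ:[p1=T, p1=T] Δ:[(p1 ∧ p0)=F] refutes=True  ← countermodel

Result: [0, 1]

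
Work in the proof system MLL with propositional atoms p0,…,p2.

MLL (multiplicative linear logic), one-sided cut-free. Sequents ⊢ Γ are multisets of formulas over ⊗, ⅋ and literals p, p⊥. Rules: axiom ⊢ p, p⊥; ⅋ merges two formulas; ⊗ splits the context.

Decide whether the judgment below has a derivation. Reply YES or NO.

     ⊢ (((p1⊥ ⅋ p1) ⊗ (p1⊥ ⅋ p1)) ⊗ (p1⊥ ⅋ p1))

Derivation trace:
[⊗]  ⊢ (((p1⊥ ⅋ p1) ⊗ (p1⊥ ⅋ p1)) ⊗ (p1⊥ ⅋ p1))
  [⊗]  ⊢ ((p1⊥ ⅋ p1) ⊗ (p1⊥ ⅋ p1))
    [⅋]  ⊢ (p1⊥ ⅋ p1)
      [Ax]  ⊢ p1, p1⊥
    [⅋]  ⊢ (p1⊥ ⅋ p1)
      [Ax]  ⊢ p1, p1⊥
  [⅋]  ⊢ (p1⊥ ⅋ p1)
    [Ax]  ⊢ p1, p1⊥

Result: YES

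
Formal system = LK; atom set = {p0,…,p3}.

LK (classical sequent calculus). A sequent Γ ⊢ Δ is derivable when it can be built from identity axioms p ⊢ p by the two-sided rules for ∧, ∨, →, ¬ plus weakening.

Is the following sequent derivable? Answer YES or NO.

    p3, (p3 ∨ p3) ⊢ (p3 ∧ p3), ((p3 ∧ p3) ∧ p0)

Derivation trace:
[∧R] p3, (p3 ∨ p3) ⊢ (p3 ∧ p3), ((p3 ∧ p3) ∧ p0)
  [∧R] p3, (p3 ∨ p3) ⊢ (p3 ∧ p3)
    [Ax] p3 ⊢ p3
    [∨L] (p3 ∨ p3) ⊢ p3
      [Ax] p3 ⊢ p3
      [Ax] p3 ⊢ p3
  [WR] p3, (p3 ∨ p3) ⊢ (p3 ∧ p3), p0
    [∧R] p3, (p3 ∨ p3) ⊢ (p3 ∧ p3)
      [Ax] p3 ⊢ p3
      [∨L] (p3 ∨ p3) ⊢ p3
        [Ax] p3 ⊢ p3
        [Ax] p3 ⊢ p3

Result: YES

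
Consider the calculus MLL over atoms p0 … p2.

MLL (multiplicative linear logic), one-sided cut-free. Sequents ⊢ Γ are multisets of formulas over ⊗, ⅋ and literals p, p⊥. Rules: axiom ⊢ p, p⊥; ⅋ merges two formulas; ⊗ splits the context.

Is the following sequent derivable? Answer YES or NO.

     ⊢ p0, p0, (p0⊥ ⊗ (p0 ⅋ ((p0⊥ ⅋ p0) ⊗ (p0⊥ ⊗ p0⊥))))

Proof tree:
[⊗]  ⊢ p0, p0, (p0⊥ ⊗ (p0 ⅋ ((p0⊥ ⅋ p0) ⊗ (p0⊥ ⊗ p0⊥))))
  [Ax]  ⊢ p0, p0⊥
  [⅋]  ⊢ p0, (p0 ⅋ ((p0⊥ ⅋ p0) ⊗ (p0⊥ ⊗ p0⊥)))
    [⊗]  ⊢ p0, p0, ((p0⊥ ⅋ p0) ⊗ (p0⊥ ⊗ p0⊥))
      [⅋]  ⊢ (p0⊥ ⅋ p0)
        [Ax]  ⊢ p0, p0⊥
      [⊗]  ⊢ p0, p0, (p0⊥ ⊗ p0⊥)
        [Ax]  ⊢ p0, p0⊥
        [Ax]  ⊢ p0, p0⊥

Result: YES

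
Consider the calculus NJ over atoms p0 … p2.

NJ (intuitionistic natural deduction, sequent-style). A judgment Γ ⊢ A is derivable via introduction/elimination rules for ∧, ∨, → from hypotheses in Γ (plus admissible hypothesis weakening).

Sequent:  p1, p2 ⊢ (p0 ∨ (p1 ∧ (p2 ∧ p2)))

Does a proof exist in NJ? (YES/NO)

Derivation trace:
[∨I₂] p1, p2 ⊢ (p0 ∨ (p1 ∧ (p2 ∧ p2)))
  [∧I] p1, p2 ⊢ (p1 ∧ (p2 ∧ p2))
    [Ax] p1 ⊢ p1
    [∧I] p2 ⊢ (p2 ∧ p2)
      [Ax] p2 ⊢ p2
      [Ax] p2 ⊢ p2

Result: YES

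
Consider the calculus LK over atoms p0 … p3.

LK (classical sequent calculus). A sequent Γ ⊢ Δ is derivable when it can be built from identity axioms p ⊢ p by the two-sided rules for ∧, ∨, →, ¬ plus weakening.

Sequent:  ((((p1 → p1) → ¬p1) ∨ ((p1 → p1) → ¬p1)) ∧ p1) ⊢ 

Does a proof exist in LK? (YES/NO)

Proof tree:
[∧L] ((((p1 → p1) → ¬p1) ∨ ((p1 → p1) → ¬p1)) ∧ p1) ⊢ 
  [∨L] p1, (((p1 → p1) → ¬p1) ∨ ((p1 → p1) → ¬p1)) ⊢ 
    [→L] p1, ((p1 → p1) → ¬p1) ⊢ 
      [→R]  ⊢ (p1 → p1)
        [Ax] p1 ⊢ p1
      [¬L] p1, ¬p1 ⊢ 
        [Ax] p1 ⊢ p1
    [→L] p1, ((p1 → p1) → ¬p1) ⊢ 
      [→R]  ⊢ (p1 → p1)
        [Ax] p1 ⊢ p1
      [¬L] p1, ¬p1 ⊢ 
        [Ax] p1 ⊢ p1

Result: YES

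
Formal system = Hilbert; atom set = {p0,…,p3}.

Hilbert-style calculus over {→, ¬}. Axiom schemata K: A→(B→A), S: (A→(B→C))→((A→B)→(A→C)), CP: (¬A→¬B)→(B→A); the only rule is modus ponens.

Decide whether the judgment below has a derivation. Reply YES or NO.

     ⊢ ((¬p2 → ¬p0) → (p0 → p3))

Search for a countermodel by truth-table:
  v=0000: Γ:[] Δ:[((¬p2 → ¬p0) → (p0 → p3))=T] refutes=False
  v=0001: Γ:[] Δ:[((¬p2 → ¬p0) → (p0 → p3))=T] refutes=False
  v=0010: Γ:[] Δ:[((¬p2 → ¬p0) → (p0 → p3))=T] refutes=False
  v=0011: Γ:[] Δ:[((¬p2 → ¬p0) → (p0 → p3))=T] refutes=False
  v=0100: Γ:[] Δ:[((¬p2 → ¬p0) → (p0 → p3))=T] refutes=False
  v=0101: Γ:[] Δ:[((¬p2 → ¬p0) → (p0 → p3))=T] refutes=False
  v=0110: Γ:[] Δ:[((¬p2 → ¬p0) → (p0 → p3))=T] refutes=False
  v=0111: Γ:[] Δ:[((¬p2 → ¬p0) → (p0 → p3))=T] refutes=False
  v=1000: Γ:[] Δ:[((¬p2 → ¬p0) → (p0 → p3))=T] refutes=False
  v=1001: Γ:[] Δ:[((¬p2 → ¬p0) → (p0 → p3))=T] refutes=False
  v=1010: Γ:[] Δ:[((¬p2 → ¬p0) → (p0 → p3))=F] refutes=True  ← countermodel

Result: NO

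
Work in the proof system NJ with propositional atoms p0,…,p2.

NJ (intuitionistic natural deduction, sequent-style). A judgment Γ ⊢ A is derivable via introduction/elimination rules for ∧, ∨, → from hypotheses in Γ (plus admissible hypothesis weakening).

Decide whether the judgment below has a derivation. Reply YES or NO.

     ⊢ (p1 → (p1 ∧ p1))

Derivation (root first):
[→I]  ⊢ (p1 → (p1 ∧ p1))
  [∧I] p1 ⊢ (p1 ∧ p1)
    [Ax] p1 ⊢ p1
    [Ax] p1 ⊢ p1

Result: YES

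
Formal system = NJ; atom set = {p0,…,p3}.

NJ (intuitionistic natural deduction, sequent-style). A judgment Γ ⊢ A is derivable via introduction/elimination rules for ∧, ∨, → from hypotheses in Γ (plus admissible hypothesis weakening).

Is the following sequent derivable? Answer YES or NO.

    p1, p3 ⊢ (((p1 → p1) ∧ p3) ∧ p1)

Proof tree:
[∧I] p1, p3 ⊢ (((p1 → p1) ∧ p3) ∧ p1)
  [∧I] p3 ⊢ ((p1 → p1) ∧ p3)
    [→I]  ⊢ (p1 → p1)
      [Ax] p1 ⊢ p1
    [Ax] p3 ⊢ p3
  [Ax] p1 ⊢ p1

Result: YES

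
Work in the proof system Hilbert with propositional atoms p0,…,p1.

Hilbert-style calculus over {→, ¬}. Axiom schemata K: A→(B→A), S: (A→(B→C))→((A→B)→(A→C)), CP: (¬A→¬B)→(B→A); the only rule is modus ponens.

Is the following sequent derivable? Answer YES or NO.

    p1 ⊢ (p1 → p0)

Search for a countermodel by truth-table:
  v=00: Γ:[p1=F] Δ:[(p1 → p0)=T] refutes=False
  v=01: Γ:[p1=T] Δ:[(p1 → p0)=F] refutes=True  ← countermodel

Result: NO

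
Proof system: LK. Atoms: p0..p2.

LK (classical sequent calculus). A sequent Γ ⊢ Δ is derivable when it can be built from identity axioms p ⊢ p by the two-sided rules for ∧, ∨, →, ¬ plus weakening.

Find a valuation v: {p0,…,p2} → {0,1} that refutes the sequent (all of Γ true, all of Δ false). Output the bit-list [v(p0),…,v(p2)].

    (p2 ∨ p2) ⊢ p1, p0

Search for a countermodel by truth-table:
  v=000: Γ:[(p2 ∨ p2)=F] Δ:[p1=F, p0=F] refutes=False
  v=001: Γ:[(p2 ∨ p2)=T] Δ:[p1=F, p0=F] refutes=True  ← countermodel

Result: [0, 0, 1]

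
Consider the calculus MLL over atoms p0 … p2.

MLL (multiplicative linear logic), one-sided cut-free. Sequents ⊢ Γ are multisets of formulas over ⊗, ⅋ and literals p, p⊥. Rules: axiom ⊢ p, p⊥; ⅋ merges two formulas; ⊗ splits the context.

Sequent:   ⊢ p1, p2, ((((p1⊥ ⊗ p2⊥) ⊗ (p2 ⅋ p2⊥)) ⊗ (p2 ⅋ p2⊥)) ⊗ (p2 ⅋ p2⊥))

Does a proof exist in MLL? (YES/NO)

Proof tree:
[⊗]  ⊢ p1, p2, ((((p1⊥ ⊗ p2⊥) ⊗ (p2 ⅋ p2⊥)) ⊗ (p2 ⅋ p2⊥)) ⊗ (p2 ⅋ p2⊥))
  [⊗]  ⊢ p1, p2, (((p1⊥ ⊗ p2⊥) ⊗ (p2 ⅋ p2⊥)) ⊗ (p2 ⅋ p2⊥))
    [⊗]  ⊢ p1, p2, ((p1⊥ ⊗ p2⊥) ⊗ (p2 ⅋ p2⊥))
      [⊗]  ⊢ p1, p2, (p1⊥ ⊗ p2⊥)
        [Ax]  ⊢ p1, p1⊥
        [Ax]  ⊢ p2, p2⊥
      [⅋]  ⊢ (p2 ⅋ p2⊥)
        [Ax]  ⊢ p2, p2⊥
    [⅋]  ⊢ (p2 ⅋ p2⊥)
      [Ax]  ⊢ p2, p2⊥
  [⅋]  ⊢ (p2 ⅋ p2⊥)
    [Ax]  ⊢ p2, p2⊥

Result: YES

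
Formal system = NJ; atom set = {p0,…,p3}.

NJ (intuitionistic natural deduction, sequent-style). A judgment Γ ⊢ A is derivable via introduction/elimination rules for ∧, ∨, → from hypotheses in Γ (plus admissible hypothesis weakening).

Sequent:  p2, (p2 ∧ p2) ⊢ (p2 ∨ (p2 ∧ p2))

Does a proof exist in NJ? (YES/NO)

Derivation trace:
[Wk] p2, (p2 ∧ p2) ⊢ (p2 ∨ (p2 ∧ p2))
  [∨I₂] p2 ⊢ (p2 ∨ (p2 ∧ p2))
    [∧I] p2 ⊢ (p2 ∧ p2)
      [Ax] p2 ⊢ p2
      [Ax] p2 ⊢ p2

Result: YES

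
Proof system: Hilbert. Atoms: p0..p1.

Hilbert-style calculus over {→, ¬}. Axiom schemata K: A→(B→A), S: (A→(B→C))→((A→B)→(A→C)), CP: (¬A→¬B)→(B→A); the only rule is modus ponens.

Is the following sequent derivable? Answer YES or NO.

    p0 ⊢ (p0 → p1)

Enumerate valuations to refute Γ ⊢ Δ:
  v=00: Γ:[p0=F] Δ:[(p0 → p1)=T] refutes=False
  v=01: Γ:[p0=F] Δ:[(p0 → p1)=T] refutes=False
  v=10: Γ:[p0=T] Δ:[(p0 → p1)=F] refutes=True  ← countermodel

Result: NO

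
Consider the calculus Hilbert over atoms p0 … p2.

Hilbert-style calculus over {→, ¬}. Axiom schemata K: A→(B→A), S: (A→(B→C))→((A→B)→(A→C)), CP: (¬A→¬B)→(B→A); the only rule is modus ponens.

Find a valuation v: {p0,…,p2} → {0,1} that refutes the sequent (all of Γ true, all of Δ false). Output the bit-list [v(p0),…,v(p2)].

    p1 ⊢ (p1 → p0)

Search for a countermodel by truth-table:
  v=000: Γ:[p1=F] Δ:[(p1 → p0)=T] refutes=False
  v=001: Γ:[p1=F] Δ:[(p1 → p0)=T] refutes=False
  v=010: Γ:[p1=T] Δ:[(p1 → p0)=F] refutes=True  ← countermodel

Result: [0, 1, 0]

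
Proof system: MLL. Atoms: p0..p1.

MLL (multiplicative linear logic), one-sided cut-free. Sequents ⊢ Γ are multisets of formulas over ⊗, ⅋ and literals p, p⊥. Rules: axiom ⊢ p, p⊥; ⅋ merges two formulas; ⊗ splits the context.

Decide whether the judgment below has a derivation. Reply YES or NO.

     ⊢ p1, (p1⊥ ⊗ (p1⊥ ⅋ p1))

Derivation (root first):
[⊗]  ⊢ p1, (p1⊥ ⊗ (p1⊥ ⅋ p1))
  [Ax]  ⊢ p1, p1⊥
  [⅋]  ⊢ (p1⊥ ⅋ p1)
    [Ax]  ⊢ p1, p1⊥

Result: YES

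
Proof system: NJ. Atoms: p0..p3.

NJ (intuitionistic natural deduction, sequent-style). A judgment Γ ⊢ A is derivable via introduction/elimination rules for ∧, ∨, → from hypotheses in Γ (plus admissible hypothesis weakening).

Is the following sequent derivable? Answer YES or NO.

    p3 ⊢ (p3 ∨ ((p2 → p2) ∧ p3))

Derivation trace:
[∨I₂] p3 ⊢ (p3 ∨ ((p2 → p2) ∧ p3))
  [∧I] p3 ⊢ ((p2 → p2) ∧ p3)
    [→I]  ⊢ (p2 → p2)
      [Ax] p2 ⊢ p2
    [Ax] p3 ⊢ p3

Result: YES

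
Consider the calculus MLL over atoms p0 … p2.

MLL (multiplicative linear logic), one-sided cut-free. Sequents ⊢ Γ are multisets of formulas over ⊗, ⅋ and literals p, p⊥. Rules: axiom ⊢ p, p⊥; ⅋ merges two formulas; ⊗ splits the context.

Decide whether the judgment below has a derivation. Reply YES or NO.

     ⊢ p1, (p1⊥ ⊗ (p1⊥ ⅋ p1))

Proof tree:
[⊗]  ⊢ p1, (p1⊥ ⊗ (p1⊥ ⅋ p1))
  [Ax]  ⊢ p1, p1⊥
  [⅋]  ⊢ (p1⊥ ⅋ p1)
    [Ax]  ⊢ p1, p1⊥

Result: YES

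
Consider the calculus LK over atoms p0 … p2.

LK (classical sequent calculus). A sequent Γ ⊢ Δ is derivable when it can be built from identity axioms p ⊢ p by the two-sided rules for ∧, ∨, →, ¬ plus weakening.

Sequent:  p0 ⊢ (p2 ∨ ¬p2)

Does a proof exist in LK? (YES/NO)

Derivation (root first):
[WL] p0 ⊢ (p2 ∨ ¬p2)
  [∨R]  ⊢ (p2 ∨ ¬p2)
    [¬R]  ⊢ p2, ¬p2
      [Ax] p2 ⊢ p2

Result: YES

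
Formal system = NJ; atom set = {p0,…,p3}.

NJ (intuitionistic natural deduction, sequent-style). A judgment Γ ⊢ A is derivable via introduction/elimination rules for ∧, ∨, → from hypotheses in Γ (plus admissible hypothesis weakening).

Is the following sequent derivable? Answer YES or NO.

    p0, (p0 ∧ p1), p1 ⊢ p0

Derivation trace:
[Wk] p0, (p0 ∧ p1), p1 ⊢ p0
  [Wk] p0, (p0 ∧ p1) ⊢ p0
    [Ax] p0 ⊢ p0

Result: YES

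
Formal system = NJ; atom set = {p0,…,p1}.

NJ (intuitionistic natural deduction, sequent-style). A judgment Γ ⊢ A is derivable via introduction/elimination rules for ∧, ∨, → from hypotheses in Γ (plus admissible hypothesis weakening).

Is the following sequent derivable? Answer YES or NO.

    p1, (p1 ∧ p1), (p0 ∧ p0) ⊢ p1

Derivation trace:
[Wk] p1, (p1 ∧ p1), (p0 ∧ p0) ⊢ p1
  [Wk] p1, (p1 ∧ p1) ⊢ p1
    [Ax] p1 ⊢ p1

Result: YES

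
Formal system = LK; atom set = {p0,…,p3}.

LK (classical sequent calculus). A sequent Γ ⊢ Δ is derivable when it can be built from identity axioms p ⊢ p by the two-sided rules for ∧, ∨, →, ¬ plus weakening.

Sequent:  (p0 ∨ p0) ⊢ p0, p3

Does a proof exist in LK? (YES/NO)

Proof tree:
[WR] (p0 ∨ p0) ⊢ p0, p3
  [∨L] (p0 ∨ p0) ⊢ p0
    [Ax] p0 ⊢ p0
    [Ax] p0 ⊢ p0

Result: YES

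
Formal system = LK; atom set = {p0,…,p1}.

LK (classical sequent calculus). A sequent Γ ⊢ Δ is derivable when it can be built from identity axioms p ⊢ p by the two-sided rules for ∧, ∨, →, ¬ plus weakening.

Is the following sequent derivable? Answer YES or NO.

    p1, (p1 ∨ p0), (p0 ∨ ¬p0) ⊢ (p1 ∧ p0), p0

Truth-table refutation:
  v=00: Γ:[p1=F, (p1 ∨ p0)=F, (p0 ∨ ¬p0)=T] Δ:[(p1 ∧ p0)=F, p0=F] refutes=False
  v=01: Γ:[p1=T, (p1 ∨ p0)=T, (p0 ∨ ¬p0)=T] Δ:[(p1 ∧ p0)=F, p0=F] refutes=True  ← countermodel

Result: NO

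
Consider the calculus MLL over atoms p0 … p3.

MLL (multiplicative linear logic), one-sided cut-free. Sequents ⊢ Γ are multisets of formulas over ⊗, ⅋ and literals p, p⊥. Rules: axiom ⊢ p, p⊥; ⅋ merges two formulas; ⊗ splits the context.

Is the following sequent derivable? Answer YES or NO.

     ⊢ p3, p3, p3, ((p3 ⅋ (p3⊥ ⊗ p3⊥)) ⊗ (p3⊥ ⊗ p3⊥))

Derivation trace:
[⊗]  ⊢ p3, p3, p3, ((p3 ⅋ (p3⊥ ⊗ p3⊥)) ⊗ (p3⊥ ⊗ p3⊥))
  [⅋]  ⊢ p3, (p3 ⅋ (p3⊥ ⊗ p3⊥))
    [⊗]  ⊢ p3, p3, (p3⊥ ⊗ p3⊥)
      [Ax]  ⊢ p3, p3⊥
      [Ax]  ⊢ p3, p3⊥
  [⊗]  ⊢ p3, p3, (p3⊥ ⊗ p3⊥)
    [Ax]  ⊢ p3, p3⊥
    [Ax]  ⊢ p3, p3⊥

Result: YES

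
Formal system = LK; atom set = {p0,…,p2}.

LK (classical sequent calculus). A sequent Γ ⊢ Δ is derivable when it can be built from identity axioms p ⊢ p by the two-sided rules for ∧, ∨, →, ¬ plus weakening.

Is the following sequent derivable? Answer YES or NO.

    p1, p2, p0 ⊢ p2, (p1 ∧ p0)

Derivation trace:
[∧R] p1, p2, p0 ⊢ p2, (p1 ∧ p0)
  [Ax] p1 ⊢ p1
  [WR] p2, p0 ⊢ p2, p0
    [WL] p2, p0 ⊢ p2
      [Ax] p2 ⊢ p2

Result: YES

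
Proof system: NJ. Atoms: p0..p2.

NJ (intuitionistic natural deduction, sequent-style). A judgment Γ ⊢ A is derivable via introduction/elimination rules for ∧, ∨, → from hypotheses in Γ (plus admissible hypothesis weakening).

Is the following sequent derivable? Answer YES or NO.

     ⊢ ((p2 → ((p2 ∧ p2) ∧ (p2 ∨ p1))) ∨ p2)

Derivation (root first):
[∨I₁]  ⊢ ((p2 → ((p2 ∧ p2) ∧ (p2 ∨ p1))) ∨ p2)
  [→I]  ⊢ (p2 → ((p2 ∧ p2) ∧ (p2 ∨ p1)))
    [∧I] p2 ⊢ ((p2 ∧ p2) ∧ (p2 ∨ p1))
      [∧I] p2 ⊢ (p2 ∧ p2)
        [Ax] p2 ⊢ p2
        [Ax] p2 ⊢ p2
      [∨I₁] p2 ⊢ (p2 ∨ p1)
        [Ax] p2 ⊢ p2

Result: YES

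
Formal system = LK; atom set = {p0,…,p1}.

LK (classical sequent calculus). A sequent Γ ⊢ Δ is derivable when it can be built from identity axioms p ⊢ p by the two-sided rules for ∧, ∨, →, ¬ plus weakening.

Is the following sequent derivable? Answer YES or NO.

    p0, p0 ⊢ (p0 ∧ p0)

Derivation (root first):
[WL] p0, p0 ⊢ (p0 ∧ p0)
  [∧R] p0 ⊢ (p0 ∧ p0)
    [Ax] p0 ⊢ p0
    [Ax] p0 ⊢ p0

Result: YES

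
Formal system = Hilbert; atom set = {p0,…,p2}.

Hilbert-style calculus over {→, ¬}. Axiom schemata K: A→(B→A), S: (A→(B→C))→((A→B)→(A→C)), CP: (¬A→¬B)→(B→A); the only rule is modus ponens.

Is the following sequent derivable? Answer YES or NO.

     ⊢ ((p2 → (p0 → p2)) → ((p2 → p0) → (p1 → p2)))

Search for a countermodel by truth-table:
  v=000: Γ:[] Δ:[((p2 → (p0 → p2)) → ((p2 → p0) → (p1 → p2)))=T] refutes=False
  v=001: Γ:[] Δ:[((p2 → (p0 → p2)) → ((p2 → p0) → (p1 → p2)))=T] refutes=False
  v=010: Γ:[] Δ:[((p2 → (p0 → p2)) → ((p2 → p0) → (p1 → p2)))=F] refutes=True  ← countermodel

Result: NO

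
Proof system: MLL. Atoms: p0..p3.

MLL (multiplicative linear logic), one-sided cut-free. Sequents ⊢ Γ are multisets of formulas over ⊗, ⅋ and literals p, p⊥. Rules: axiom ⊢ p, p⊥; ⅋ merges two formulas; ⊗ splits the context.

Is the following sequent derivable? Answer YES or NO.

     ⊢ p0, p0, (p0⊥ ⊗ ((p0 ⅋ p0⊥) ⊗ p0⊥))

Proof tree:
[⊗]  ⊢ p0, p0, (p0⊥ ⊗ ((p0 ⅋ p0⊥) ⊗ p0⊥))
  [Ax]  ⊢ p0, p0⊥
  [⊗]  ⊢ p0, ((p0 ⅋ p0⊥) ⊗ p0⊥)
    [⅋]  ⊢ (p0 ⅋ p0⊥)
      [Ax]  ⊢ p0, p0⊥
    [Ax]  ⊢ p0, p0⊥

Result: YES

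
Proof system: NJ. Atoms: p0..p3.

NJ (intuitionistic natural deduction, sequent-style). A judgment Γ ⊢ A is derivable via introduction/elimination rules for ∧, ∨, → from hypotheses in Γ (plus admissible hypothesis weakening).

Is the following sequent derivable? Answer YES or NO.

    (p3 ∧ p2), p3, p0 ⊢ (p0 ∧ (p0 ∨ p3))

Derivation (root first):
[∧I] (p3 ∧ p2), p3, p0 ⊢ (p0 ∧ (p0 ∨ p3))
  [Wk] p0, p3, (p3 ∧ p2) ⊢ p0
    [Wk] p0, p3 ⊢ p0
      [Ax] p0 ⊢ p0
  [∨I₁] p0 ⊢ (p0 ∨ p3)
    [Ax] p0 ⊢ p0

Result: YES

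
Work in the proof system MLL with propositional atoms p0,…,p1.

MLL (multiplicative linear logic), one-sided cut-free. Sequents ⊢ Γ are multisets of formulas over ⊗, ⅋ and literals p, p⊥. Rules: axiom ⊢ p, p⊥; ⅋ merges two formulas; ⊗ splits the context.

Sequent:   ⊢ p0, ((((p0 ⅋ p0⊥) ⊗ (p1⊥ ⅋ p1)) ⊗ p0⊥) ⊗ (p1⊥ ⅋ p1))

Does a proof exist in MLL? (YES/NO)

Derivation trace:
[⊗]  ⊢ p0, ((((p0 ⅋ p0⊥) ⊗ (p1⊥ ⅋ p1)) ⊗ p0⊥) ⊗ (p1⊥ ⅋ p1))
  [⊗]  ⊢ p0, (((p0 ⅋ p0⊥) ⊗ (p1⊥ ⅋ p1)) ⊗ p0⊥)
    [⊗]  ⊢ ((p0 ⅋ p0⊥) ⊗ (p1⊥ ⅋ p1))
      [⅋]  ⊢ (p0 ⅋ p0⊥)
        [Ax]  ⊢ p0, p0⊥
      [⅋]  ⊢ (p1⊥ ⅋ p1)
        [Ax]  ⊢ p1, p1⊥
    [Ax]  ⊢ p0, p0⊥
  [⅋]  ⊢ (p1⊥ ⅋ p1)
    [Ax]  ⊢ p1, p1⊥

Result: YES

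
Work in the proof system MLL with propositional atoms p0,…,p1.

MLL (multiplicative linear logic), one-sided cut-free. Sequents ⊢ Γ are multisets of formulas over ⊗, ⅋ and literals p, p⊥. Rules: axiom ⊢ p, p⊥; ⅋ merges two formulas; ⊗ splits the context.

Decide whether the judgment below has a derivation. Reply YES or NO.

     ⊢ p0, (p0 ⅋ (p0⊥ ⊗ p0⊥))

Derivation trace:
[⅋]  ⊢ p0, (p0 ⅋ (p0⊥ ⊗ p0⊥))
  [⊗]  ⊢ p0, p0, (p0⊥ ⊗ p0⊥)
    [Ax]  ⊢ p0, p0⊥
    [Ax]  ⊢ p0, p0⊥

Result: YES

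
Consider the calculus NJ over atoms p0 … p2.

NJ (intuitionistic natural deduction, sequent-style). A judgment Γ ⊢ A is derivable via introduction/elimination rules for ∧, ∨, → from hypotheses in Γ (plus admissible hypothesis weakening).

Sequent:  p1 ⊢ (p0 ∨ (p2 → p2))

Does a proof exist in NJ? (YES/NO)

Proof tree:
[∨I₂] p1 ⊢ (p0 ∨ (p2 → p2))
  [Wk] p1 ⊢ (p2 → p2)
    [→I]  ⊢ (p2 → p2)
      [Ax] p2 ⊢ p2

Result: YES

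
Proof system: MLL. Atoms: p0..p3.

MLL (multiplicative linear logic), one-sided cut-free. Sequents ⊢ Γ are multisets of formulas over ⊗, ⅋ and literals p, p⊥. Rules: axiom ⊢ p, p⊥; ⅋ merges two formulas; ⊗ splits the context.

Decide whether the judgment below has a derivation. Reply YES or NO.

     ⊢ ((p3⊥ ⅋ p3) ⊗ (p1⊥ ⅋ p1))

Proof tree:
[⊗]  ⊢ ((p3⊥ ⅋ p3) ⊗ (p1⊥ ⅋ p1))
  [⅋]  ⊢ (p3⊥ ⅋ p3)
    [Ax]  ⊢ p3, p3⊥
  [⅋]  ⊢ (p1⊥ ⅋ p1)
    [Ax]  ⊢ p1, p1⊥

Result: YES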